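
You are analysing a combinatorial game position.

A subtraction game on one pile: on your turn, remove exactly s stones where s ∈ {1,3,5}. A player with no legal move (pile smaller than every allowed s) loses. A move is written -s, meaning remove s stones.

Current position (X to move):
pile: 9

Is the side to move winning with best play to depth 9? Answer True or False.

X winning at [9]: True

[9] X move#1: -1:+1/8*, -3:+1/6, -5:+1/4
[8] O move#2: -1:-1/7*, -3:-1/5, -5:-1/3
[7] X move#3: -1:+1/6*, -3:+1/4, -5:+1/2
[6] O move#4: -1:-1/5*, -3:-1/3, -5:-1/1
[5] X move#5: -1:+1/4*, -3:+1/2, -5:+1/0
[4] O move#6: -1:-1/3*, -3:-1/1
[3] X move#7: -1:+1/2*, -3:+1/0
[2] O move#8: -1:-1/1*
[1] X move#9: -1:+1/0*
[0] end (terminal -1, O#10); searched 9 to 9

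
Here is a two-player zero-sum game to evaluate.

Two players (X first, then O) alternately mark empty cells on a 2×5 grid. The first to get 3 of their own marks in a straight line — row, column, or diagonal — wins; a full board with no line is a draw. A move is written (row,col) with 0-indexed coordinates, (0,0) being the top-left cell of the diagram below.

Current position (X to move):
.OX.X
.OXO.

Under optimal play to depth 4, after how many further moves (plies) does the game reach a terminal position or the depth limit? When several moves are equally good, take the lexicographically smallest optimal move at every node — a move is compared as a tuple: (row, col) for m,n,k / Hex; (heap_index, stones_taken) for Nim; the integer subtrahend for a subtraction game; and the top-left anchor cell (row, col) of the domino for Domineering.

PV length from [.OX.X/.OXO.]: 1 ply

p1 X@[.OX.X/.OXO.]: (0,0)[XOX.X/.OXO.]+0 (0,3)[.OXXX/.OXO.]+1* (1,0)[.OX.X/XOXO.]+0 (1,4)[.OX.X/.OXOX]+0
p2 O@[.OXXX/.OXO.] terminal -1; root [.OX.X/.OXO.] d4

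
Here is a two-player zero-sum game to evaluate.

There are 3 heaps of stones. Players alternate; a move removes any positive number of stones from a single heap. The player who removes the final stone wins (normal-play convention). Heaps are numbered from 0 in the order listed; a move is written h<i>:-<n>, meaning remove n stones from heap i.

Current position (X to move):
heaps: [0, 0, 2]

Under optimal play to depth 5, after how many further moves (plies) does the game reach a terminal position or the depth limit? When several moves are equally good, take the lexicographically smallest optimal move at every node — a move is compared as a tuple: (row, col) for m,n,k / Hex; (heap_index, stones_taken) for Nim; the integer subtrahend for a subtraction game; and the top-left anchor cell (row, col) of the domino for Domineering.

PV length from [(0,0,2)]: 1 ply

p1 X@[(0,0,2)]: h2:-1[(0,0,1)]-1 h2:-2[(0,0,0)]+1*
p2 O@[(0,0,0)] terminal -1; root [(0,0,2)] d5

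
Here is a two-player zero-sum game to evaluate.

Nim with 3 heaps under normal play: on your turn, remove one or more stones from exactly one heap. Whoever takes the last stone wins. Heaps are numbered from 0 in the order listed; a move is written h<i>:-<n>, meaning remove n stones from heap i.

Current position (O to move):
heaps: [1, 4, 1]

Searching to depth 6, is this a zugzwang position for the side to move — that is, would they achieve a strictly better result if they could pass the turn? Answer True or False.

zugzwang((1,4,1), O) = False

p1 O@[(1,4,1)]: h0:-1[(0,4,1)]-1 h1:-1[(1,3,1)]-1 h1:-2[(1,2,1)]-1 h1:-3[(1,1,1)]-1 h1:-4[(1,0,1)]+1* h2:-1[(1,4,0)]-1
p2 X@[(1,0,1)]: h0:-1[(0,0,1)]-1* h2:-1[(1,0,0)]-1
p3 O@[(0,0,1)]: h2:-1[(0,0,0)]+1*
p4 X@[(0,0,0)] terminal -1; root [(1,4,1)] d6
suppose O passes — search the same position with X to move:
pass> p1 X@[(1,4,1)]: h0:-1[(0,4,1)]-1 h1:-1[(1,3,1)]-1 h1:-2[(1,2,1)]-1 h1:-3[(1,1,1)]-1 h1:-4[(1,0,1)]+1* h2:-1[(1,4,0)]-1
pass> p2 O@[(1,0,1)]: h0:-1[(0,0,1)]-1* h2:-1[(1,0,0)]-1
pass> p3 X@[(0,0,1)]: h2:-1[(0,0,0)]+1*
pass> p4 O@[(0,0,0)] terminal -1; root [(1,4,1)] d6
for O: play +1, pass -1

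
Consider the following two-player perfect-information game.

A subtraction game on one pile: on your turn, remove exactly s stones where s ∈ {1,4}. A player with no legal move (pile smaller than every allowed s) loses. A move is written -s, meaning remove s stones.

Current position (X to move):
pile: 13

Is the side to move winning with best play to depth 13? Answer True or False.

[13] X move#1: -1:+1/12*, -4:-1/9
[12] O move#2: -1:-1/11*, -4:-1/8
[11] X move#3: -1:+1/10*, -4:+1/7
[10] O move#4: -1:-1/9*, -4:-1/6
[9] X move#5: -1:-1/8, -4:+1/5*
[5] O move#6: -1:-1/4*, -4:-1/1
[4] X move#7: -1:-1/3, -4:+1/0*
[0] end (terminal -1, O#8); searched 13 to 13

X winning at [13]: True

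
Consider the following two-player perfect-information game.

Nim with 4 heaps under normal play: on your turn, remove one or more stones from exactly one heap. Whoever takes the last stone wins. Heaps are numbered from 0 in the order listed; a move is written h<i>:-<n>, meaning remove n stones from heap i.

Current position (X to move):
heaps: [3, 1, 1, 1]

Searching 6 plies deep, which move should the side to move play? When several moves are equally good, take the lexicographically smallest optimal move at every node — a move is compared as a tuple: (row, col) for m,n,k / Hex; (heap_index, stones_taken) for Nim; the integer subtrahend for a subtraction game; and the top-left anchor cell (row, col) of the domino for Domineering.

[(3,1,1,1)] X move#1: h0:-1:-1/(2,1,1,1), h0:-2:+1/(1,1,1,1)*, h0:-3:-1/(0,1,1,1), h1:-1:-1/(3,0,1,1), h2:-1:-1/(3,1,0,1), h3:-1:-1/(3,1,1,0)
[(1,1,1,1)] O move#2: h0:-1:-1/(0,1,1,1)*, h1:-1:-1/(1,0,1,1), h2:-1:-1/(1,1,0,1), h3:-1:-1/(1,1,1,0)
[(0,1,1,1)] X move#3: h1:-1:+1/(0,0,1,1)*, h2:-1:+1/(0,1,0,1), h3:-1:+1/(0,1,1,0)
[(0,0,1,1)] O move#4: h2:-1:-1/(0,0,0,1)*, h3:-1:-1/(0,0,1,0)
[(0,0,0,1)] X move#5: h3:-1:+1/(0,0,0,0)*
[(0,0,0,0)] end (terminal -1, O#6); searched (3,1,1,1) to 6

X's best at [(3,1,1,1)]: h0:-2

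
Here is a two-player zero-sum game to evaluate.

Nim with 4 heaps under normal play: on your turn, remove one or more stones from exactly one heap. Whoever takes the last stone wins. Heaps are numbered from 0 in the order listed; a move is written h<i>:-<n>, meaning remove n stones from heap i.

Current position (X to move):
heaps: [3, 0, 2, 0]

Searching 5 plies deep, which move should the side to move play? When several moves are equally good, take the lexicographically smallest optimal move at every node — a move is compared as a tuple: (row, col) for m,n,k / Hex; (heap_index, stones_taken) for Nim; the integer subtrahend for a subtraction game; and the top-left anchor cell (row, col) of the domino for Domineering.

p1 X@[(3,0,2,0)]: h0:-1[(2,0,2,0)]+1* h0:-2[(1,0,2,0)]-1 h0:-3[(0,0,2,0)]-1 h2:-1[(3,0,1,0)]-1 h2:-2[(3,0,0,0)]-1
p2 O@[(2,0,2,0)]: h0:-1[(1,0,2,0)]-1* h0:-2[(0,0,2,0)]-1 h2:-1[(2,0,1,0)]-1 h2:-2[(2,0,0,0)]-1
p3 X@[(1,0,2,0)]: h0:-1[(0,0,2,0)]-1 h2:-1[(1,0,1,0)]+1* h2:-2[(1,0,0,0)]-1
p4 O@[(1,0,1,0)]: h0:-1[(0,0,1,0)]-1* h2:-1[(1,0,0,0)]-1
p5 X@[(0,0,1,0)]: h2:-1[(0,0,0,0)]+1*
p6 O@[(0,0,0,0)] terminal -1; root [(3,0,2,0)] d5

X's best at [(3,0,2,0)]: h0:-1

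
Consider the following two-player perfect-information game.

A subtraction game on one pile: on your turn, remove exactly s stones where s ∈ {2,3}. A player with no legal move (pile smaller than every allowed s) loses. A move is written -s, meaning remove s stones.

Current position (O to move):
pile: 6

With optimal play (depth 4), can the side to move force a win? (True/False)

O winning at [6]: False

p1 O@[6]: -2[4]-1* -3[3]-1
p2 X@[4]: -2[2]-1 -3[1]+1*
p3 O@[1] terminal -1; root [6] d4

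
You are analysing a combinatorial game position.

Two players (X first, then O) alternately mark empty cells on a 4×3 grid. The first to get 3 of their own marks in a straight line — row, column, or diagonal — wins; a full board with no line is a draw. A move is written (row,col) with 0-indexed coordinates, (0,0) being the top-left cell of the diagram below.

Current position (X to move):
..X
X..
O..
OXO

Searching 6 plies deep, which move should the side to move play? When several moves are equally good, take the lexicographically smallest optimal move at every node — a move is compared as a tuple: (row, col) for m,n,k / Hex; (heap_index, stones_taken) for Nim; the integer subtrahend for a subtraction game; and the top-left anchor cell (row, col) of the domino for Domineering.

[..X/X../O../OXO] X move#1: (0,0):+1/X.X/X../O../OXO*, (0,1):+1/.XX/X../O../OXO, (1,1):+1/..X/XX./O../OXO, (1,2):+1/..X/X.X/O../OXO, (2,1):+0/..X/X../OX./OXO, (2,2):+0/..X/X../O.X/OXO
[X.X/X../O../OXO] O move#2: (0,1):-1/XOX/X../O../OXO*, (1,1):-1/X.X/XO./O../OXO, (1,2):-1/X.X/X.O/O../OXO, (2,1):-1/X.X/X../OO./OXO, (2,2):-1/X.X/X../O.O/OXO
[XOX/X../O../OXO] X move#3: (1,1):+1/XOX/XX./O../OXO*, (1,2):+1/XOX/X.X/O../OXO, (2,1):+0/XOX/X../OX./OXO, (2,2):+1/XOX/X../O.X/OXO
[XOX/XX./O../OXO] O move#4: (1,2):-1/XOX/XXO/O../OXO*, (2,1):-1/XOX/XX./OO./OXO, (2,2):-1/XOX/XX./O.O/OXO
[XOX/XXO/O../OXO] X move#5: (2,1):+1/XOX/XXO/OX./OXO*, (2,2):+1/XOX/XXO/O.X/OXO
[XOX/XXO/OX./OXO] end (terminal -1, O#6); searched ..X/X../O../OXO to 6

X's best at [..X/X../O../OXO]: (0,0)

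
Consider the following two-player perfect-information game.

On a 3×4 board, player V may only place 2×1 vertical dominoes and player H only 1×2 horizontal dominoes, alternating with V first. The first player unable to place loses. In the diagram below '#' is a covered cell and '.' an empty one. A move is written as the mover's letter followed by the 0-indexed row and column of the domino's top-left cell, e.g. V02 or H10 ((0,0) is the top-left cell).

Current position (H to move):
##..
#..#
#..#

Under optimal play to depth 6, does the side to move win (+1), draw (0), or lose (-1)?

[##../#..#/#..#] H move#1: H02:-1/####/#..#/#..#, H11:+1/##../####/#..#*, H21:-1/##../#..#/####
[##../####/#..#] end (terminal -1, V#2); searched ##../#..#/#..# to 6

value(##../#..#/#..#, H) = +1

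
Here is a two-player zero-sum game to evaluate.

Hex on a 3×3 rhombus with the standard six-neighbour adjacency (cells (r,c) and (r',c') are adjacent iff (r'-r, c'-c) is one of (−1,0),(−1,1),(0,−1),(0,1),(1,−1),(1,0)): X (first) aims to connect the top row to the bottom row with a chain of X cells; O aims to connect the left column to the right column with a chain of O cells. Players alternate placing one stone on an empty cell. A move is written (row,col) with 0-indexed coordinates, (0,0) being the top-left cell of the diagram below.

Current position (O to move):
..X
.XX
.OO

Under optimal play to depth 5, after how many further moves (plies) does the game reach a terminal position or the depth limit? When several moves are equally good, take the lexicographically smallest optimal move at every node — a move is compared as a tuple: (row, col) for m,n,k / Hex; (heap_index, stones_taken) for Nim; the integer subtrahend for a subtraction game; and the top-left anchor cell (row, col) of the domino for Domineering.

PV length from [..X/.XX/.OO]: 1 ply

p1 O@[..X/.XX/.OO]: (0,0)[O.X/.XX/.OO]-1 (0,1)[.OX/.XX/.OO]-1 (1,0)[..X/OXX/.OO]-1 (2,0)[..X/.XX/OOO]+1*
p2 X@[..X/.XX/OOO] terminal -1; root [..X/.XX/.OO] d5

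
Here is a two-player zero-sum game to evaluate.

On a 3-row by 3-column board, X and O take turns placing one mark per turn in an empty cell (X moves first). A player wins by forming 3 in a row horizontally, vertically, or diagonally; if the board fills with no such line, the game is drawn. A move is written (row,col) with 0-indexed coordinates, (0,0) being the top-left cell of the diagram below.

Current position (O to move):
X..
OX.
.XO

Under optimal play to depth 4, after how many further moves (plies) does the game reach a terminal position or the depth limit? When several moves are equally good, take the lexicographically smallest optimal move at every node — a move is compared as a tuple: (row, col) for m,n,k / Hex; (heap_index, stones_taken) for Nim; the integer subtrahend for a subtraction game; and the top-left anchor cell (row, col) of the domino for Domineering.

PV length from [X../OX./.XO]: 4 plies

[X../OX./.XO] O move#1: (0,1):+0/XO./OX./.XO*, (0,2):-1/X.O/OX./.XO, (1,2):-1/X../OXO/.XO, (2,0):-1/X../OX./OXO
[XO./OX./.XO] X move#2: (0,2):+0/XOX/OX./.XO*, (1,2):+0/XO./OXX/.XO, (2,0):+0/XO./OX./XXO
[XOX/OX./.XO] O move#3: (1,2):-1/XOX/OXO/.XO, (2,0):+0/XOX/OX./OXO*
[XOX/OX./OXO] X move#4: (1,2):+0/XOX/OXX/OXO*
[XOX/OXX/OXO] end (terminal +0, O#5); searched X../OX./.XO to 4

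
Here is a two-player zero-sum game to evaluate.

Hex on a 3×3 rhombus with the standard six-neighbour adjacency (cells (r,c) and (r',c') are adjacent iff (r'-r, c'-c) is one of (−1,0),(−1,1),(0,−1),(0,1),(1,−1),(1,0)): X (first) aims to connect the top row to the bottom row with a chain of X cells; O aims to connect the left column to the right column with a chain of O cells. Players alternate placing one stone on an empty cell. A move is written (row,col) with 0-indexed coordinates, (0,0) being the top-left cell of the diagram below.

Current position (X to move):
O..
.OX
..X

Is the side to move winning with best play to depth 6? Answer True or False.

[O../.OX/..X] X move#1: (0,1):-1/OX./.OX/..X, (0,2):+1/O.X/.OX/..X*, (1,0):-1/O../XOX/..X, (2,0):-1/O../.OX/X.X, (2,1):-1/O../.OX/.XX
[O.X/.OX/..X] end (terminal -1, O#2); searched O../.OX/..X to 6

X winning at [O../.OX/..X]: True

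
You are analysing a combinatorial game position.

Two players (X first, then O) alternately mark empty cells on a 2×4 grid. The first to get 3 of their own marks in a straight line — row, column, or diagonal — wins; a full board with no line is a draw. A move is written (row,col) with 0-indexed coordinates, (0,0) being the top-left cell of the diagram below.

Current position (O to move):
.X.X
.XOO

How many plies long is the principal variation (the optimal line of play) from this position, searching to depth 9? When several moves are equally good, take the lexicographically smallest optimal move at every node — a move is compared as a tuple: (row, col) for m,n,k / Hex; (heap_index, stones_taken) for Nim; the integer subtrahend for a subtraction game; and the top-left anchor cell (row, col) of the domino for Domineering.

ply 1, O at .X.X/.XOO | (0,0)=-1→OX.X/.XOO; (0,2)=+0→.XOX/.XOO*; (1,0)=-1→.X.X/OXOO
ply 2, X at .XOX/.XOO | (0,0)=+0→XXOX/.XOO*; (1,0)=+0→.XOX/XXOO
ply 3, O at XXOX/.XOO | (1,0)=+0→XXOX/OXOO*
ply 4: XXOX/OXOO is terminal +0 (X); from .X.X/.XOO depth 9

PV length from [.X.X/.XOO]: 3 plies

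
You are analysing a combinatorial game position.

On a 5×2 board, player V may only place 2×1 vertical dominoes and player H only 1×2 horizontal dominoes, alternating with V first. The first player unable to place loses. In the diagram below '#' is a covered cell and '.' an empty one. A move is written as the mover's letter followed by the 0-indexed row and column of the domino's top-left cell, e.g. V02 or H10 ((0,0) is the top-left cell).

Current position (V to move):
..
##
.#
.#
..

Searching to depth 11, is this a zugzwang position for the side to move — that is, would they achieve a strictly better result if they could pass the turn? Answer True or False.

ply 1, V at ../##/.#/.#/.. | V20=-1→../##/##/##/..*; V30=-1→../##/.#/##/#.
ply 2, H at ../##/##/##/.. | H00=+1→##/##/##/##/..*; H40=+1→../##/##/##/##
ply 3: ##/##/##/##/.. is terminal -1 (V); from ../##/.#/.#/.. depth 11
if V skipped the turn, H would face:
~ ply 1, H at ../##/.#/.#/.. | H00=-1→##/##/.#/.#/..; H40=+1→../##/.#/.#/##*
~ ply 2, V at ../##/.#/.#/## | V20=-1→../##/##/##/##*
~ ply 3, H at ../##/##/##/## | H00=+1→##/##/##/##/##*
~ ply 4: ##/##/##/##/## is terminal -1 (V); from ../##/.#/.#/.. depth 11
compare (V): move=-1 vs pass=-1

zugzwang(../##/.#/.#/.., V) = False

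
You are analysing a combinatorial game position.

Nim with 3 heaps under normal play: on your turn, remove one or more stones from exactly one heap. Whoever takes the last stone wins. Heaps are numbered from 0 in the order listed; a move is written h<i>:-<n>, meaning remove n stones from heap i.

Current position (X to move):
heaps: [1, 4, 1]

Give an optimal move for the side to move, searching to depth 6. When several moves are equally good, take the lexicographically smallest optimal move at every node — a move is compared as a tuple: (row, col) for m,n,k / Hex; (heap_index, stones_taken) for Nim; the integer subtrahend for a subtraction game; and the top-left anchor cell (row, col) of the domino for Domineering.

[(1,4,1)] X move#1: h0:-1:-1/(0,4,1), h1:-1:-1/(1,3,1), h1:-2:-1/(1,2,1), h1:-3:-1/(1,1,1), h1:-4:+1/(1,0,1)*, h2:-1:-1/(1,4,0)
[(1,0,1)] O move#2: h0:-1:-1/(0,0,1)*, h2:-1:-1/(1,0,0)
[(0,0,1)] X move#3: h2:-1:+1/(0,0,0)*
[(0,0,0)] end (terminal -1, O#4); searched (1,4,1) to 6

X's best at [(1,4,1)]: h1:-4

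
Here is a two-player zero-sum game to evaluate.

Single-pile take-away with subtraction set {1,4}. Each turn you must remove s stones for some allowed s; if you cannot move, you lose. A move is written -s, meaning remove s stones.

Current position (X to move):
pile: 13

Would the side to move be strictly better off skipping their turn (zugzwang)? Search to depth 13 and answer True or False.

zugzwang(13, X) = False

p1 X@[13]: -1[12]+1* -4[9]-1
p2 O@[12]: -1[11]-1* -4[8]-1
p3 X@[11]: -1[10]+1* -4[7]+1
p4 O@[10]: -1[9]-1* -4[6]-1
p5 X@[9]: -1[8]-1 -4[5]+1*
p6 O@[5]: -1[4]-1* -4[1]-1
p7 X@[4]: -1[3]-1 -4[0]+1*
p8 O@[0] terminal -1; root [13] d13
if X skipped the turn, O would face:
~ p1 O@[13]: -1[12]+1* -4[9]-1
~ p2 X@[12]: -1[11]-1* -4[8]-1
~ p3 O@[11]: -1[10]+1* -4[7]+1
~ p4 X@[10]: -1[9]-1* -4[6]-1
~ p5 O@[9]: -1[8]-1 -4[5]+1*
~ p6 X@[5]: -1[4]-1* -4[1]-1
~ p7 O@[4]: -1[3]-1 -4[0]+1*
~ p8 X@[0] terminal -1; root [13] d13
compare (X): move=+1 vs pass=-1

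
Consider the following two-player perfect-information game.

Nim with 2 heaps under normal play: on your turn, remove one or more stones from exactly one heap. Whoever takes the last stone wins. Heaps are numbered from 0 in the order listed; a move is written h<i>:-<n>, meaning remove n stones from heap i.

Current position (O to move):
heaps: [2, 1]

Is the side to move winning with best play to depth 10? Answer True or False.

ply 1, O at (2,1) | h0:-1=+1→(1,1)*; h0:-2=-1→(0,1); h1:-1=-1→(2,0)
ply 2, X at (1,1) | h0:-1=-1→(0,1)*; h1:-1=-1→(1,0)
ply 3, O at (0,1) | h1:-1=+1→(0,0)*
ply 4: (0,0) is terminal -1 (X); from (2,1) depth 10

O winning at [(2,1)]: True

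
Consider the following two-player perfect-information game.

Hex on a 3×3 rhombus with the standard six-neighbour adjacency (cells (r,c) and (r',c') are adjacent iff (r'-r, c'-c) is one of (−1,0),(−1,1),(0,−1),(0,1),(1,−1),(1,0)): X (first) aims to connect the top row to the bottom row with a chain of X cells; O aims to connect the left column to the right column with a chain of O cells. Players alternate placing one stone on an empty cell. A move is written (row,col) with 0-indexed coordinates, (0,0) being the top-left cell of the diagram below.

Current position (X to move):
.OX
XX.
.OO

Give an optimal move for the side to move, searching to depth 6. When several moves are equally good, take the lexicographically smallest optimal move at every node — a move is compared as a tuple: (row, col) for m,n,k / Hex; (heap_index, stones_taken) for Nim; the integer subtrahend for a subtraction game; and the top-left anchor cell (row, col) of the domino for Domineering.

[.OX/XX./.OO] X move#1: (0,0):-1/XOX/XX./.OO, (1,2):-1/.OX/XXX/.OO, (2,0):+1/.OX/XX./XOO*
[.OX/XX./XOO] end (terminal -1, O#2); searched .OX/XX./.OO to 6

X's best at [.OX/XX./.OO]: (2,0)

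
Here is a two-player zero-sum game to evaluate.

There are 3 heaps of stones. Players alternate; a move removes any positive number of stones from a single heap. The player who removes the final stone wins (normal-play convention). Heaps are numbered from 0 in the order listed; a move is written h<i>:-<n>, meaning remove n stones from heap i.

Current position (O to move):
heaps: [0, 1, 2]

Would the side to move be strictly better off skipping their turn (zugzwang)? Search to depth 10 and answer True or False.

zugzwang((0,1,2), O) = False

[(0,1,2)] O move#1: h1:-1:-1/(0,0,2), h2:-1:+1/(0,1,1)*, h2:-2:-1/(0,1,0)
[(0,1,1)] X move#2: h1:-1:-1/(0,0,1)*, h2:-1:-1/(0,1,0)
[(0,0,1)] O move#3: h2:-1:+1/(0,0,0)*
[(0,0,0)] end (terminal -1, X#4); searched (0,1,2) to 10
if O skipped the turn, X would face:
~ [(0,1,2)] X move#1: h1:-1:-1/(0,0,2), h2:-1:+1/(0,1,1)*, h2:-2:-1/(0,1,0)
~ [(0,1,1)] O move#2: h1:-1:-1/(0,0,1)*, h2:-1:-1/(0,1,0)
~ [(0,0,1)] X move#3: h2:-1:+1/(0,0,0)*
~ [(0,0,0)] end (terminal -1, O#4); searched (0,1,2) to 10
compare (O): move=+1 vs pass=-1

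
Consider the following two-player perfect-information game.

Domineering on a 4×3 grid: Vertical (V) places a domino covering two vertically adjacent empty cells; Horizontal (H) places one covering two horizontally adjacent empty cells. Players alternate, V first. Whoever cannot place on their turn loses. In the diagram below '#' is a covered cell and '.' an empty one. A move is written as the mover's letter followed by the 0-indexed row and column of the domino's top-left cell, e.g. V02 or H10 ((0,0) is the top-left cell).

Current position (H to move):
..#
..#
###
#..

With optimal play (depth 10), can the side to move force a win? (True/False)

H winning at [..#/..#/###/#..]: True

[..#/..#/###/#..] H move#1: H00:+1/###/..#/###/#..*, H10:+1/..#/###/###/#.., H31:-1/..#/..#/###/###
[###/..#/###/#..] end (terminal -1, V#2); searched ..#/..#/###/#.. to 10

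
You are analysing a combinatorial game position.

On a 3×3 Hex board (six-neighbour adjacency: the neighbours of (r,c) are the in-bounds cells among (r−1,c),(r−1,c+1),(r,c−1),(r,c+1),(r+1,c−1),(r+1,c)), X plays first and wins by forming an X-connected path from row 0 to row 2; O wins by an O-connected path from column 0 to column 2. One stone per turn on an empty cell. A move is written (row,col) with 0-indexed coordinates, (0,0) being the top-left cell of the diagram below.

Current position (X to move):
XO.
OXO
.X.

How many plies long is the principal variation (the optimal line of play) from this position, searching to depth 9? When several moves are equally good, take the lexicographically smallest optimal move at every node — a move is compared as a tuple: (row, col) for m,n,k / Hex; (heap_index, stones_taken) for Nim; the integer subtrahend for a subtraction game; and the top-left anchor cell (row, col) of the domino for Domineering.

PV length from [XO./OXO/.X.]: 1 ply

[XO./OXO/.X.] X move#1: (0,2):+1/XOX/OXO/.X.*, (2,0):-1/XO./OXO/XX., (2,2):-1/XO./OXO/.XX
[XOX/OXO/.X.] end (terminal -1, O#2); searched XO./OXO/.X. to 9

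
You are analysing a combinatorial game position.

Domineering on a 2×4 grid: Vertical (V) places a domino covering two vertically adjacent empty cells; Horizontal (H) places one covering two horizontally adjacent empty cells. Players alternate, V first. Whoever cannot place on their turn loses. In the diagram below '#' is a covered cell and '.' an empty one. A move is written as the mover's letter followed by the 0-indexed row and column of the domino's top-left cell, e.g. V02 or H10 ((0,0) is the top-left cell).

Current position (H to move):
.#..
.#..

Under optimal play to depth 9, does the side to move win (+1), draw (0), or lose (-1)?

value(.#../.#.., H) = +1

p1 H@[.#../.#..]: H02[.###/.#..]+1* H12[.#../.###]+1
p2 V@[.###/.#..]: V00[####/##..]-1*
p3 H@[####/##..]: H12[####/####]+1*
p4 V@[####/####] terminal -1; root [.#../.#..] d9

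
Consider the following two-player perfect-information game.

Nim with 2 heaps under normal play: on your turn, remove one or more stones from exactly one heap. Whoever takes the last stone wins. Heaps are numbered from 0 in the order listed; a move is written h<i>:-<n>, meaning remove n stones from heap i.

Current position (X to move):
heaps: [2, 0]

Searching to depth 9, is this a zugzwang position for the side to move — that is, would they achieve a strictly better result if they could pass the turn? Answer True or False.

zugzwang((2,0), X) = False

p1 X@[(2,0)]: h0:-1[(1,0)]-1 h0:-2[(0,0)]+1*
p2 O@[(0,0)] terminal -1; root [(2,0)] d9
suppose X passes — search the same position with O to move:
pass> p1 O@[(2,0)]: h0:-1[(1,0)]-1 h0:-2[(0,0)]+1*
pass> p2 X@[(0,0)] terminal -1; root [(2,0)] d9
for X: play +1, pass -1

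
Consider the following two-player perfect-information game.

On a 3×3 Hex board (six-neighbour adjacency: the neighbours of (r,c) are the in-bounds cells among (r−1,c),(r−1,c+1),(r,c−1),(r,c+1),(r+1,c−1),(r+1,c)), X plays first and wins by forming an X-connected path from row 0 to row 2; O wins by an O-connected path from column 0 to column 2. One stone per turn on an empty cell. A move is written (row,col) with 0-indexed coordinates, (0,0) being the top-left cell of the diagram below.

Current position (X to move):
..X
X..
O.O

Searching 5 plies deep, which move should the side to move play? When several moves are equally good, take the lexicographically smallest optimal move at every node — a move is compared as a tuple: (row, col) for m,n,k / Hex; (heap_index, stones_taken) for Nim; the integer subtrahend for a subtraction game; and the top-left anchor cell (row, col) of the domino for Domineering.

X's best at [..X/X../O.O]: (2,1)

[..X/X../O.O] X move#1: (0,0):-1/X.X/X../O.O, (0,1):-1/.XX/X../O.O, (1,1):-1/..X/XX./O.O, (1,2):-1/..X/X.X/O.O, (2,1):+1/..X/X../OXO*
[..X/X../OXO] O move#2: (0,0):-1/O.X/X../OXO*, (0,1):-1/.OX/X../OXO, (1,1):-1/..X/XO./OXO, (1,2):-1/..X/X.O/OXO
[O.X/X../OXO] X move#3: (0,1):+1/OXX/X../OXO*, (1,1):+1/O.X/XX./OXO, (1,2):+1/O.X/X.X/OXO
[OXX/X../OXO] O move#4: (1,1):-1/OXX/XO./OXO*, (1,2):-1/OXX/X.O/OXO
[OXX/XO./OXO] X move#5: (1,2):+1/OXX/XOX/OXO*
[OXX/XOX/OXO] end (terminal -1, O#6); searched ..X/X../O.O to 5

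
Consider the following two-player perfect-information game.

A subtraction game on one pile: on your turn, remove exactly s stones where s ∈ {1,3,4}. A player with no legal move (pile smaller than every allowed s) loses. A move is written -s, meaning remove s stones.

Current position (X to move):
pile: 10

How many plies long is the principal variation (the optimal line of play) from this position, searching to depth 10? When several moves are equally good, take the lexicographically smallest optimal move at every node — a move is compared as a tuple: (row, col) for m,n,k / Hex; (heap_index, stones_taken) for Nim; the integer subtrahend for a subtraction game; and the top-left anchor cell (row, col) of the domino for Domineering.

[10] X move#1: -1:+1/9*, -3:+1/7, -4:-1/6
[9] O move#2: -1:-1/8*, -3:-1/6, -4:-1/5
[8] X move#3: -1:+1/7*, -3:-1/5, -4:-1/4
[7] O move#4: -1:-1/6*, -3:-1/4, -4:-1/3
[6] X move#5: -1:-1/5, -3:-1/3, -4:+1/2*
[2] O move#6: -1:-1/1*
[1] X move#7: -1:+1/0*
[0] end (terminal -1, O#8); searched 10 to 10

PV length from [10]: 7 plies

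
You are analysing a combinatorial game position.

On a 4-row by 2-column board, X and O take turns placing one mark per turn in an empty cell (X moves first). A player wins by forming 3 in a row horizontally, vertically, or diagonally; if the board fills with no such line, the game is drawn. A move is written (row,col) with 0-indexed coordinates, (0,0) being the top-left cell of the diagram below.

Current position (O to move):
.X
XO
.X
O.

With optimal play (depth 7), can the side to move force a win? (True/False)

O winning at [.X/XO/.X/O.]: False

p1 O@[.X/XO/.X/O.]: (0,0)[OX/XO/.X/O.]+0* (2,0)[.X/XO/OX/O.]+0 (3,1)[.X/XO/.X/OO]+0
p2 X@[OX/XO/.X/O.]: (2,0)[OX/XO/XX/O.]+0* (3,1)[OX/XO/.X/OX]+0
p3 O@[OX/XO/XX/O.]: (3,1)[OX/XO/XX/OO]+0*
p4 X@[OX/XO/XX/OO] terminal +0; root [.X/XO/.X/O.] d7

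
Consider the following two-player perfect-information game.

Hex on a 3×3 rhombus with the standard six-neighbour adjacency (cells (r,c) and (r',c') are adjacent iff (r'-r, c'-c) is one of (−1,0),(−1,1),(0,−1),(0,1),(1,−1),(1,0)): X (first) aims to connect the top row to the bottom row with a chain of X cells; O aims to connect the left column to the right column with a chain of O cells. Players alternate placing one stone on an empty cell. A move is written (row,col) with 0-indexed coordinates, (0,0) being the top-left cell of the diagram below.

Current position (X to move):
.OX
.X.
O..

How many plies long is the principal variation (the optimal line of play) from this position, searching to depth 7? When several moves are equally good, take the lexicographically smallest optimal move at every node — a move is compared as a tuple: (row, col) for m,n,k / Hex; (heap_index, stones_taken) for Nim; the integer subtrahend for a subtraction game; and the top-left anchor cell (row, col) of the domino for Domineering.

PV length from [.OX/.X./O..]: 5 plies

p1 X@[.OX/.X./O..]: (0,0)[XOX/.X./O..]-1 (1,0)[.OX/XX./O..]-1 (1,2)[.OX/.XX/O..]+1* (2,1)[.OX/.X./OX.]+1 (2,2)[.OX/.X./O.X]+1
p2 O@[.OX/.XX/O..]: (0,0)[OOX/.XX/O..]-1* (1,0)[.OX/OXX/O..]-1 (2,1)[.OX/.XX/OO.]-1 (2,2)[.OX/.XX/O.O]-1
p3 X@[OOX/.XX/O..]: (1,0)[OOX/XXX/O..]+1* (2,1)[OOX/.XX/OX.]+1 (2,2)[OOX/.XX/O.X]+1
p4 O@[OOX/XXX/O..]: (2,1)[OOX/XXX/OO.]-1* (2,2)[OOX/XXX/O.O]-1
p5 X@[OOX/XXX/OO.]: (2,2)[OOX/XXX/OOX]+1*
p6 O@[OOX/XXX/OOX] terminal -1; root [.OX/.X./O..] d7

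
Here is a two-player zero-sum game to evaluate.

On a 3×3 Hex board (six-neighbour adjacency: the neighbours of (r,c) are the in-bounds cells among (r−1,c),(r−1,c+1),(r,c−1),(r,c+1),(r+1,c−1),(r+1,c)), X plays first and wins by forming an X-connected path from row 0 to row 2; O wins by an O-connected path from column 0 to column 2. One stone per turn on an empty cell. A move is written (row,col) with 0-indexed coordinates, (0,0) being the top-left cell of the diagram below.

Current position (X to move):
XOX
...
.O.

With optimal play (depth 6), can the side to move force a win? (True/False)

X winning at [XOX/.../.O.]: True

p1 X@[XOX/.../.O.]: (1,0)[XOX/X../.O.]-1 (1,1)[XOX/.X./.O.]-1 (1,2)[XOX/..X/.O.]+1* (2,0)[XOX/.../XO.]+1 (2,2)[XOX/.../.OX]+1
p2 O@[XOX/..X/.O.]: (1,0)[XOX/O.X/.O.]-1* (1,1)[XOX/.OX/.O.]-1 (2,0)[XOX/..X/OO.]-1 (2,2)[XOX/..X/.OO]-1
p3 X@[XOX/O.X/.O.]: (1,1)[XOX/OXX/.O.]+1* (2,0)[XOX/O.X/XO.]+1 (2,2)[XOX/O.X/.OX]+1
p4 O@[XOX/OXX/.O.]: (2,0)[XOX/OXX/OO.]-1* (2,2)[XOX/OXX/.OO]-1
p5 X@[XOX/OXX/OO.]: (2,2)[XOX/OXX/OOX]+1*
p6 O@[XOX/OXX/OOX] terminal -1; root [XOX/.../.O.] d6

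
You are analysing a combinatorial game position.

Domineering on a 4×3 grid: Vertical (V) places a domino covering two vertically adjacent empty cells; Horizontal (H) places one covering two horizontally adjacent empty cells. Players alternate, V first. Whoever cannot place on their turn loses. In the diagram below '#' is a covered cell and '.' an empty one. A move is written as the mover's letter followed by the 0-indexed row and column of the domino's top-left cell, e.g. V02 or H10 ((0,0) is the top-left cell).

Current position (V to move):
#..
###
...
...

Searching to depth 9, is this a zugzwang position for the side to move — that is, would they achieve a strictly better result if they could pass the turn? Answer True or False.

zugzwang(#../###/.../..., V) = False

p1 V@[#../###/.../...]: V20[#../###/#../#..]-1 V21[#../###/.#./.#.]+1* V22[#../###/..#/..#]-1
p2 H@[#../###/.#./.#.]: H01[###/###/.#./.#.]-1*
p3 V@[###/###/.#./.#.]: V20[###/###/##./##.]+1* V22[###/###/.##/.##]+1
p4 H@[###/###/##./##.] terminal -1; root [#../###/.../...] d9
pass branch (H moves first from the same position):
  | p1 H@[#../###/.../...]: H01[###/###/.../...]-1 H20[#../###/##./...]+1* H21[#../###/.##/...]+1 H30[#../###/.../##.]+1 H31[#../###/.../.##]+1
  | p2 V@[#../###/##./...]: V22[#../###/###/..#]-1*
  | p3 H@[#../###/###/..#]: H01[###/###/###/..#]+1* H30[#../###/###/###]+1
  | p4 V@[###/###/###/..#] terminal -1; root [#../###/.../...] d9
V moving scores +1; V passing scores -1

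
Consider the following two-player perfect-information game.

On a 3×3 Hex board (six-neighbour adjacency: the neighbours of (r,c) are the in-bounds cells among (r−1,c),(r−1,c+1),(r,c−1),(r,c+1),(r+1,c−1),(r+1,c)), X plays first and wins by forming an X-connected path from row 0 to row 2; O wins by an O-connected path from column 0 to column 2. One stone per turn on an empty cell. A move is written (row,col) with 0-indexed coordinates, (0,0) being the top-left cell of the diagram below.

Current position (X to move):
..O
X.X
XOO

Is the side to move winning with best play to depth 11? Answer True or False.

ply 1, X at ..O/X.X/XOO | (0,0)=+1→X.O/X.X/XOO*; (0,1)=+1→.XO/X.X/XOO; (1,1)=+1→..O/XXX/XOO
ply 2: X.O/X.X/XOO is terminal -1 (O); from ..O/X.X/XOO depth 11

X winning at [..O/X.X/XOO]: True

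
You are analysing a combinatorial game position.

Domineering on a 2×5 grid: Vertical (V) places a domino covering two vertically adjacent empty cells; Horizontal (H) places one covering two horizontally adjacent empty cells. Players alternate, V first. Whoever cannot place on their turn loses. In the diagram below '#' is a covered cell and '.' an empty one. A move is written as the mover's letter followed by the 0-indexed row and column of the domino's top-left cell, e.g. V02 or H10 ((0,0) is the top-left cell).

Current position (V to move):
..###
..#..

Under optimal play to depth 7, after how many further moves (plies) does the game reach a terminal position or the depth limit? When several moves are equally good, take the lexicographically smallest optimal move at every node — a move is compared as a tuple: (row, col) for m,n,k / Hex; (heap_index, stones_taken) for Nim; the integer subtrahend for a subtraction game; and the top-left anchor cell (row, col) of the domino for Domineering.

p1 V@[..###/..#..]: V00[#.###/#.#..]+1* V01[.####/.##..]+1
p2 H@[#.###/#.#..]: H13[#.###/#.###]-1*
p3 V@[#.###/#.###]: V01[#####/#####]+1*
p4 H@[#####/#####] terminal -1; root [..###/..#..] d7

PV length from [..###/..#..]: 3 plies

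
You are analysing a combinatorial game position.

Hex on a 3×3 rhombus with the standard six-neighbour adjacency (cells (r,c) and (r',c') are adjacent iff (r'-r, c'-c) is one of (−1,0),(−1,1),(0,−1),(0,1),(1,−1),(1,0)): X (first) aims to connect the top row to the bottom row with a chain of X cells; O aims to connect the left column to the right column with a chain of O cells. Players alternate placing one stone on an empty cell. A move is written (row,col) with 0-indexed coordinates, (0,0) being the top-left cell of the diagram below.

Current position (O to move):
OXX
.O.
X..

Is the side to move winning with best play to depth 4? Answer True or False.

O winning at [OXX/.O./X..]: False

p1 O@[OXX/.O./X..]: (1,0)[OXX/OO./X..]-1* (1,2)[OXX/.OO/X..]-1 (2,1)[OXX/.O./XO.]-1 (2,2)[OXX/.O./X.O]-1
p2 X@[OXX/OO./X..]: (1,2)[OXX/OOX/X..]+1* (2,1)[OXX/OO./XX.]-1 (2,2)[OXX/OO./X.X]-1
p3 O@[OXX/OOX/X..]: (2,1)[OXX/OOX/XO.]-1* (2,2)[OXX/OOX/X.O]-1
p4 X@[OXX/OOX/XO.]: (2,2)[OXX/OOX/XOX]+1*
p5 O@[OXX/OOX/XOX] terminal -1; root [OXX/.O./X..] d4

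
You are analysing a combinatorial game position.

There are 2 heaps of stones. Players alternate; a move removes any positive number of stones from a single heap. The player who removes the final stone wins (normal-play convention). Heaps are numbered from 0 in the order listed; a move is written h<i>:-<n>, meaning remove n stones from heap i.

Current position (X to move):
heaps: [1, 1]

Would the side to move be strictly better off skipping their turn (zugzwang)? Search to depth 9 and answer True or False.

p1 X@[(1,1)]: h0:-1[(0,1)]-1* h1:-1[(1,0)]-1
p2 O@[(0,1)]: h1:-1[(0,0)]+1*
p3 X@[(0,0)] terminal -1; root [(1,1)] d9
pass branch (O moves first from the same position):
  | p1 O@[(1,1)]: h0:-1[(0,1)]-1* h1:-1[(1,0)]-1
  | p2 X@[(0,1)]: h1:-1[(0,0)]+1*
  | p3 O@[(0,0)] terminal -1; root [(1,1)] d9
X moving scores -1; X passing scores +1

zugzwang((1,1), X) = True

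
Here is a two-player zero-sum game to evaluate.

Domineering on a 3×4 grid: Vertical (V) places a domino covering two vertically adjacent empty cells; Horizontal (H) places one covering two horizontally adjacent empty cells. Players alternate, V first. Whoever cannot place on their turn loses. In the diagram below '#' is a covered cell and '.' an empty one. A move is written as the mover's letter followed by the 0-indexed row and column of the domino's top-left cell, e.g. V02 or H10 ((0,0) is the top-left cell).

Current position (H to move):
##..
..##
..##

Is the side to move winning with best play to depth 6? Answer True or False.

H winning at [##../..##/..##]: True

ply 1, H at ##../..##/..## | H02=-1→####/..##/..##; H10=+1→##../####/..##*; H20=+1→##../..##/####
ply 2: ##../####/..## is terminal -1 (V); from ##../..##/..## depth 6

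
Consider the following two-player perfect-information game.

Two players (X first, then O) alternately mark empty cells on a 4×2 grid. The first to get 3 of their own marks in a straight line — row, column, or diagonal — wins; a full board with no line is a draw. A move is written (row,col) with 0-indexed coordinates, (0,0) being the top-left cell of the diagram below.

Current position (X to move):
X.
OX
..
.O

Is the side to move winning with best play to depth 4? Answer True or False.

X winning at [X./OX/../.O]: False

p1 X@[X./OX/../.O]: (0,1)[XX/OX/../.O]+0* (2,0)[X./OX/X./.O]+0 (2,1)[X./OX/.X/.O]+0 (3,0)[X./OX/../XO]+0
p2 O@[XX/OX/../.O]: (2,0)[XX/OX/O./.O]-1 (2,1)[XX/OX/.O/.O]+0* (3,0)[XX/OX/../OO]-1
p3 X@[XX/OX/.O/.O]: (2,0)[XX/OX/XO/.O]+0* (3,0)[XX/OX/.O/XO]+0
p4 O@[XX/OX/XO/.O]: (3,0)[XX/OX/XO/OO]+0*
p5 X@[XX/OX/XO/OO] terminal +0; root [X./OX/../.O] d4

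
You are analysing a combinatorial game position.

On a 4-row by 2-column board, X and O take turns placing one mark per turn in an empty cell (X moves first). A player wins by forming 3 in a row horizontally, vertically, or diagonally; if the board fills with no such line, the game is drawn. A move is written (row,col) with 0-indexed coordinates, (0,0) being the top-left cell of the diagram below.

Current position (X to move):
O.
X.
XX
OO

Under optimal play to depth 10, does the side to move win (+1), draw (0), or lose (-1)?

value(O./X./XX/OO, X) = 0

p1 X@[O./X./XX/OO]: (0,1)[OX/X./XX/OO]+0* (1,1)[O./XX/XX/OO]+0
p2 O@[OX/X./XX/OO]: (1,1)[OX/XO/XX/OO]+0*
p3 X@[OX/XO/XX/OO] terminal +0; root [O./X./XX/OO] d10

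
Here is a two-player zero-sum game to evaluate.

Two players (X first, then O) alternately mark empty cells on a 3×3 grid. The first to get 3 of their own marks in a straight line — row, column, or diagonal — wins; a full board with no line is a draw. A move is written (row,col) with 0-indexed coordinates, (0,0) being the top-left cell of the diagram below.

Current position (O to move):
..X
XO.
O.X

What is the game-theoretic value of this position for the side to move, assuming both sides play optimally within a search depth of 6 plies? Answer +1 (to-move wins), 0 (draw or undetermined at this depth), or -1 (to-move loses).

value(..X/XO./O.X, O) = 0

ply 1, O at ..X/XO./O.X | (0,0)=-1→O.X/XO./O.X; (0,1)=-1→.OX/XO./O.X; (1,2)=+0→..X/XOO/O.X*; (2,1)=-1→..X/XO./OOX
ply 2, X at ..X/XOO/O.X | (0,0)=+0→X.X/XOO/O.X*; (0,1)=+0→.XX/XOO/O.X; (2,1)=+0→..X/XOO/OXX
ply 3, O at X.X/XOO/O.X | (0,1)=+0→XOX/XOO/O.X*; (2,1)=-1→X.X/XOO/OOX
ply 4, X at XOX/XOO/O.X | (2,1)=+0→XOX/XOO/OXX*
ply 5: XOX/XOO/OXX is terminal +0 (O); from ..X/XO./O.X depth 6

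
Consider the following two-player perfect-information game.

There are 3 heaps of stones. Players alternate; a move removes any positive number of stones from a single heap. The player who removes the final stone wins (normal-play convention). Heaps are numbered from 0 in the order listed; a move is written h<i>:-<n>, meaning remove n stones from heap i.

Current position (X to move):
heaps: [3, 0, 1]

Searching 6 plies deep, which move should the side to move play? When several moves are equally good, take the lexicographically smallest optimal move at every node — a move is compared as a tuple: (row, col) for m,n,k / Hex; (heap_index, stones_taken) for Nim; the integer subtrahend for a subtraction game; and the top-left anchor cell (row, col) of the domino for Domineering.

X's best at [(3,0,1)]: h0:-2

[(3,0,1)] X move#1: h0:-1:-1/(2,0,1), h0:-2:+1/(1,0,1)*, h0:-3:-1/(0,0,1), h2:-1:-1/(3,0,0)
[(1,0,1)] O move#2: h0:-1:-1/(0,0,1)*, h2:-1:-1/(1,0,0)
[(0,0,1)] X move#3: h2:-1:+1/(0,0,0)*
[(0,0,0)] end (terminal -1, O#4); searched (3,0,1) to 6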